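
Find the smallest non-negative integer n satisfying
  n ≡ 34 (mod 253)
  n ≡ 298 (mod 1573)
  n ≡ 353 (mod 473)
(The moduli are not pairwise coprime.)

991288

gcd(253, 1573) = 11 and 11 | (298 − 34), so the pair is consistent; merging gives n ≡ 14455 (mod 36179), where 36179 = lcm(253, 1573).
gcd(36179, 473) = 11 and 11 | (353 − 14455), so the pair is consistent; merging gives n ≡ 991288 (mod 1555697), where 1555697 = lcm(36179, 473).
The solution is unique modulo lcm(253, 1573, 473) = 1555697.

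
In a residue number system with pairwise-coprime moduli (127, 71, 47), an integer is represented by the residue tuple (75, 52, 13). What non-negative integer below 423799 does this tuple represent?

64591

The moduli are pairwise coprime; N = 127·71·47 = 423799.
N/127 = 3337; 3337 ≡ 35 (mod 127); 35·98 ≡ 1, so inverse 98.
N/71 = 5969; 5969 ≡ 5 (mod 71); 5·57 ≡ 1, so inverse 57.
N/47 = 9017; 9017 ≡ 40 (mod 47); 40·20 ≡ 1, so inverse 20.
x ≡ 75·3337·98 + 52·5969·57 + 13·9017·20 = 44563486.
44563486 mod 423799 = 64591.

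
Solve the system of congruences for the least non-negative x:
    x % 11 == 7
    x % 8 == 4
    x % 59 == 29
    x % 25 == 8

46108

Combine the congruences pairwise.
From x ≡ 7 (mod 11) write x = 7 + 11t. Substituting into x ≡ 4 (mod 8) gives 11t ≡ 5 (mod 8), and since 3⁻¹ ≡ 3 (mod 8), t ≡ 7. Hence x ≡ 7 + 11·7 = 84 (mod 88).
From x ≡ 84 (mod 88) write x = 84 + 88t. Substituting into x ≡ 29 (mod 59) gives 88t ≡ 4 (mod 59), and since 29⁻¹ ≡ 57 (mod 59), t ≡ 51. Hence x ≡ 84 + 88·51 = 4572 (mod 5192).
From x ≡ 4572 (mod 5192) write x = 4572 + 5192t. Substituting into x ≡ 8 (mod 25) gives 5192t ≡ 11 (mod 25), and since 17⁻¹ ≡ 3 (mod 25), t ≡ 8. Hence x ≡ 4572 + 5192·8 = 46108 (mod 129800).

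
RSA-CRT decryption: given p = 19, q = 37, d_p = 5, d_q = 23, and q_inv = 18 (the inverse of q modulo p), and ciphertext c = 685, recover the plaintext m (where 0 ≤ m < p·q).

533

m₁ = c^(d_p) mod p: c ≡ 1 (mod 19), and 1^5 mod 19 = 1.
m₂ = c^(d_q) mod q: c ≡ 19 (mod 37), and 19^23 mod 37 = 15.
h = q_inv·(m₁ − m₂) mod p = 18·(1 − 15) mod 19 = 14.
m = m₂ + h·q = 15 + 14·37 = 533.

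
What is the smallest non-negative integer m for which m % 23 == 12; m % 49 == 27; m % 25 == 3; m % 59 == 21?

166578

The moduli are pairwise coprime; N = 23·49·25·59 = 1662325.
N/23 = 72275; 72275 ≡ 9 (mod 23); 9·18 ≡ 1, so inverse 18.
N/49 = 33925; 33925 ≡ 17 (mod 49); 17·26 ≡ 1, so inverse 26.
N/25 = 66493; 66493 ≡ 18 (mod 25); 18·7 ≡ 1, so inverse 7.
N/59 = 28175; 28175 ≡ 32 (mod 59); 32·24 ≡ 1, so inverse 24.
m ≡ 12·72275·18 + 27·33925·26 + 3·66493·7 + 21·28175·24 = 55023303.
55023303 mod 1662325 = 166578.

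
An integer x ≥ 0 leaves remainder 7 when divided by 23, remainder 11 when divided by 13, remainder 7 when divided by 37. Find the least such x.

4262

The moduli are pairwise coprime; N = 23·13·37 = 11063.
N/23 = 481; 481 ≡ 21 (mod 23); 21·11 ≡ 1, so inverse 11.
N/13 = 851; 851 ≡ 6 (mod 13); 6·11 ≡ 1, so inverse 11.
N/37 = 299; 299 ≡ 3 (mod 37); 3·25 ≡ 1, so inverse 25.
x ≡ 7·481·11 + 11·851·11 + 7·299·25 = 192333.
192333 mod 11063 = 4262.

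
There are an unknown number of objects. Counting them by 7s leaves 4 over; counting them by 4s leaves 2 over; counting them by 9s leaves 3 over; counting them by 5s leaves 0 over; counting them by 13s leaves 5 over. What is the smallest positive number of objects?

From N ≡ 4 (mod 7) write N = 4 + 7t. Substituting into N ≡ 2 (mod 4) gives 7t ≡ 2 (mod 4), and since 3⁻¹ ≡ 3 (mod 4), t ≡ 2. Hence N ≡ 4 + 7·2 = 18 (mod 28).
From N ≡ 18 (mod 28) write N = 18 + 28t. Substituting into N ≡ 3 (mod 9) gives 28t ≡ 3 (mod 9), and since 1⁻¹ ≡ 1 (mod 9), t ≡ 3. Hence N ≡ 18 + 28·3 = 102 (mod 252).
From N ≡ 102 (mod 252) write N = 102 + 252t. Substituting into N ≡ 0 (mod 5) gives 252t ≡ 3 (mod 5), and since 2⁻¹ ≡ 3 (mod 5), t ≡ 4. Hence N ≡ 102 + 252·4 = 1110 (mod 1260).
From N ≡ 1110 (mod 1260) write N = 1110 + 1260t. Substituting into N ≡ 5 (mod 13) gives 1260t ≡ 0 (mod 13), and since 12⁻¹ ≡ 12 (mod 13), t ≡ 0. Hence N ≡ 1110 + 1260·0 = 1110 (mod 16380).

1110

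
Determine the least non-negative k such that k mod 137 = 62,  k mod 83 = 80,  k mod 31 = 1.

163092

From k ≡ 62 (mod 137) write k = 62 + 137t. Substituting into k ≡ 80 (mod 83) gives 137t ≡ 18 (mod 83), and since 54⁻¹ ≡ 20 (mod 83), t ≡ 28. Hence k ≡ 62 + 137·28 = 3898 (mod 11371).
From k ≡ 3898 (mod 11371) write k = 3898 + 11371t. Substituting into k ≡ 1 (mod 31) gives 11371t ≡ 9 (mod 31), and since 25⁻¹ ≡ 5 (mod 31), t ≡ 14. Hence k ≡ 3898 + 11371·14 = 163092 (mod 352501).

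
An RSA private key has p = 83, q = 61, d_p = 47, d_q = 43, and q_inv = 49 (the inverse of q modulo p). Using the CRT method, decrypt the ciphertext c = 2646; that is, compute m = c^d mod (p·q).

m₁ = c^(d_p) mod p: c ≡ 73 (mod 83), and 73^47 mod 83 = 67.
m₂ = c^(d_q) mod q: c ≡ 23 (mod 61), and 23^43 mod 61 = 28.
h = q_inv·(m₁ − m₂) mod p = 49·(67 − 28) mod 83 = 2.
m = m₂ + h·q = 28 + 2·61 = 150.

150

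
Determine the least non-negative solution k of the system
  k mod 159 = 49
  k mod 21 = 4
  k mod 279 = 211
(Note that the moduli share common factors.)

Combine the congruences pairwise.
gcd(159, 21) = 3 and 3 | (4 − 49), so the pair is consistent; merging gives k ≡ 844 (mod 1113), where 1113 = lcm(159, 21).
gcd(1113, 279) = 3 and 3 | (211 − 844), so the pair is consistent; merging gives k ≡ 28669 (mod 103509), where 103509 = lcm(1113, 279).
The solution is unique modulo lcm(159, 21, 279) = 103509.

28669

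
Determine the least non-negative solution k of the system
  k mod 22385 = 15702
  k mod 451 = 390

gcd(22385, 451) = 11 and 11 | (390 − 15702), so the pair is consistent; merging gives k ≡ 441017 (mod 917785), where 917785 = lcm(22385, 451).
The solution is unique modulo lcm(22385, 451) = 917785.

441017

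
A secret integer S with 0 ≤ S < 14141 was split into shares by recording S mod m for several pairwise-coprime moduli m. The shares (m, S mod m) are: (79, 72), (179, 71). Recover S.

From S ≡ 72 (mod 79) write S = 72 + 79t. Substituting into S ≡ 71 (mod 179) gives 79t ≡ 178 (mod 179), and since 79⁻¹ ≡ 34 (mod 179), t ≡ 145. Hence S ≡ 72 + 79·145 = 11527 (mod 14141).

11527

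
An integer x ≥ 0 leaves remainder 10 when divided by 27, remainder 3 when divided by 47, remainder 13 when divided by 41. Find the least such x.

From x ≡ 10 (mod 27) write x = 10 + 27t. Substituting into x ≡ 3 (mod 47) gives 27t ≡ 40 (mod 47), and since 27⁻¹ ≡ 7 (mod 47), t ≡ 45. Hence x ≡ 10 + 27·45 = 1225 (mod 1269).
From x ≡ 1225 (mod 1269) write x = 1225 + 1269t. Substituting into x ≡ 13 (mod 41) gives 1269t ≡ 18 (mod 41), and since 39⁻¹ ≡ 20 (mod 41), t ≡ 32. Hence x ≡ 1225 + 1269·32 = 41833 (mod 52029).

41833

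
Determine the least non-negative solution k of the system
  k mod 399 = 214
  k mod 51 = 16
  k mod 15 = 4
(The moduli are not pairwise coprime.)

2209

gcd(399, 51) = 3 and 3 | (16 − 214), so the pair is consistent; merging gives k ≡ 2209 (mod 6783), where 6783 = lcm(399, 51).
gcd(6783, 15) = 3 and 3 | (4 − 2209), so the pair is consistent; merging gives k ≡ 2209 (mod 33915), where 33915 = lcm(6783, 15).
The solution is unique modulo lcm(399, 51, 15) = 33915.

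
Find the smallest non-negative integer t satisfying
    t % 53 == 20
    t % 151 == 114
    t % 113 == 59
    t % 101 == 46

From t ≡ 20 (mod 53) write t = 20 + 53s. Substituting into t ≡ 114 (mod 151) gives 53s ≡ 94 (mod 151), and since 53⁻¹ ≡ 57 (mod 151), s ≡ 73. Hence t ≡ 20 + 53·73 = 3889 (mod 8003).
From t ≡ 3889 (mod 8003) write t = 3889 + 8003s. Substituting into t ≡ 59 (mod 113) gives 8003s ≡ 12 (mod 113), and since 93⁻¹ ≡ 96 (mod 113), s ≡ 22. Hence t ≡ 3889 + 8003·22 = 179955 (mod 904339).
From t ≡ 179955 (mod 904339) write t = 179955 + 904339s. Substituting into t ≡ 46 (mod 101) gives 904339s ≡ 73 (mod 101), and since 86⁻¹ ≡ 74 (mod 101), s ≡ 49. Hence t ≡ 179955 + 904339·49 = 44492566 (mod 91338239).

44492566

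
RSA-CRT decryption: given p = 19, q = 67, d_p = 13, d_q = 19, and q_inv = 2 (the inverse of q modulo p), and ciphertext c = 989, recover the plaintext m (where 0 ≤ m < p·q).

115

m₁ = c^(d_p) mod p: c ≡ 1 (mod 19), and 1^13 mod 19 = 1.
m₂ = c^(d_q) mod q: c ≡ 51 (mod 67), and 51^19 mod 67 = 48.
h = q_inv·(m₁ − m₂) mod p = 2·(1 − 48) mod 19 = 1.
m = m₂ + h·q = 48 + 1·67 = 115.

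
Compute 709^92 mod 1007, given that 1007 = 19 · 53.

36

Mod 19: 709 ≡ 6; by Fermat, exponent reduces to 92 mod 18 = 2; 6^2 ≡ 17 (mod 19).
Mod 53: 709 ≡ 20; by Fermat, exponent reduces to 92 mod 52 = 40; 20^40 ≡ 36 (mod 53).
Combine by CRT: x ≡ 17 (mod 19), x ≡ 36 (mod 53) ⇒ x ≡ 36 (mod 1007).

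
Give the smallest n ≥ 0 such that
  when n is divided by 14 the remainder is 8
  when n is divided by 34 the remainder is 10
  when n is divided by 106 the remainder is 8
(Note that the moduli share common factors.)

gcd(14, 34) = 2 and 2 | (10 − 8), so the pair is consistent; merging gives n ≡ 78 (mod 238), where 238 = lcm(14, 34).
gcd(238, 106) = 2 and 2 | (8 − 78), so the pair is consistent; merging gives n ≡ 8170 (mod 12614), where 12614 = lcm(238, 106).
The solution is unique modulo lcm(14, 34, 106) = 12614.

8170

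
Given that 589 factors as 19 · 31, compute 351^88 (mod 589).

536

Mod 19: 351 ≡ 9; by Fermat, exponent reduces to 88 mod 18 = 16; 9^16 ≡ 4 (mod 19).
Mod 31: 351 ≡ 10; by Fermat, exponent reduces to 88 mod 30 = 28; 10^28 ≡ 9 (mod 31).
Combine by CRT: x ≡ 4 (mod 19), x ≡ 9 (mod 31) ⇒ x ≡ 536 (mod 589).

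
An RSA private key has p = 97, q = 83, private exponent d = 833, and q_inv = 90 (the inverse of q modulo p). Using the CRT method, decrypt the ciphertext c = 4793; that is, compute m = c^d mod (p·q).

5544

d_p = d mod (p−1) = 833 mod 96 = 65; d_q = d mod (q−1) = 13.
m₁ = c^(d_p) mod p: c ≡ 40 (mod 97), and 40^65 mod 97 = 15.
m₂ = c^(d_q) mod q: c ≡ 62 (mod 83), and 62^13 mod 83 = 66.
h = q_inv·(m₁ − m₂) mod p = 90·(15 − 66) mod 97 = 66.
m = m₂ + h·q = 66 + 66·83 = 5544.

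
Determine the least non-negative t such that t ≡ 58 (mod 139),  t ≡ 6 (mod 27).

2004

Combine the congruences pairwise.
From t ≡ 58 (mod 139) write t = 58 + 139s. Substituting into t ≡ 6 (mod 27) gives 139s ≡ 2 (mod 27), and since 4⁻¹ ≡ 7 (mod 27), s ≡ 14. Hence t ≡ 58 + 139·14 = 2004 (mod 3753).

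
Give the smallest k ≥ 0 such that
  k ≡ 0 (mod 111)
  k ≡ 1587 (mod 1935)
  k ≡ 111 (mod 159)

gcd(111, 1935) = 3 and 3 | (1587 − 0), so the pair is consistent; merging gives k ≡ 67377 (mod 71595), where 71595 = lcm(111, 1935).
gcd(71595, 159) = 3 and 3 | (111 − 67377), so the pair is consistent; merging gives k ≡ 1570872 (mod 3794535), where 3794535 = lcm(71595, 159).
The solution is unique modulo lcm(111, 1935, 159) = 3794535.

1570872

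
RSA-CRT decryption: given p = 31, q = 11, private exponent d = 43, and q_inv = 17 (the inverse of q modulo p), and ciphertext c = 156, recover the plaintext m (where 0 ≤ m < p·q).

d_p = d mod (p−1) = 43 mod 30 = 13; d_q = d mod (q−1) = 3.
m₁ = c^(d_p) mod p: c ≡ 1 (mod 31), and 1^13 mod 31 = 1.
m₂ = c^(d_q) mod q: c ≡ 2 (mod 11), and 2^3 mod 11 = 8.
h = q_inv·(m₁ − m₂) mod p = 17·(1 − 8) mod 31 = 5.
m = m₂ + h·q = 8 + 5·11 = 63.

63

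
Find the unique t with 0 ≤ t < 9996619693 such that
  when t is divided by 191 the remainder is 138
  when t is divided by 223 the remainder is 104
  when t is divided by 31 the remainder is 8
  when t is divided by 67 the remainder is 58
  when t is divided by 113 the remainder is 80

The moduli are pairwise coprime; N = 191·223·31·67·113 = 9996619693.
N/191 = 52338323; 52338323 ≡ 121 (mod 191); 121·30 ≡ 1, so inverse 30.
N/223 = 44827891; 44827891 ≡ 208 (mod 223); 208·104 ≡ 1, so inverse 104.
N/31 = 322471603; 322471603 ≡ 24 (mod 31); 24·22 ≡ 1, so inverse 22.
N/67 = 149203279; 149203279 ≡ 41 (mod 67); 41·18 ≡ 1, so inverse 18.
N/113 = 88465661; 88465661 ≡ 108 (mod 113); 108·45 ≡ 1, so inverse 45.
t ≡ 138·52338323·30 + 104·44827891·104 + 8·322471603·22 + 58·149203279·18 + 80·88465661·45 = 1232538731280.
1232538731280 mod 9996619693 = 2954509041.

2954509041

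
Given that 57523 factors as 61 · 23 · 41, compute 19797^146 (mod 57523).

10129

Mod 61: 19797 ≡ 33; by Fermat, exponent reduces to 146 mod 60 = 26; 33^26 ≡ 3 (mod 61).
Mod 23: 19797 ≡ 17; by Fermat, exponent reduces to 146 mod 22 = 14; 17^14 ≡ 9 (mod 23).
Mod 41: 19797 ≡ 35; by Fermat, exponent reduces to 146 mod 40 = 26; 35^26 ≡ 2 (mod 41).
Combine by CRT: x ≡ 3 (mod 61), x ≡ 9 (mod 23), x ≡ 2 (mod 41) ⇒ x ≡ 10129 (mod 57523).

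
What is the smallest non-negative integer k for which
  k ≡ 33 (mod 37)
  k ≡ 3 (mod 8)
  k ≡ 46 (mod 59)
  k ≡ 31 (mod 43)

750467

The moduli are pairwise coprime; N = 37·8·59·43 = 750952.
N/37 = 20296; 20296 ≡ 20 (mod 37); 20·13 ≡ 1, so inverse 13.
N/8 = 93869; 93869 ≡ 5 (mod 8); 5·5 ≡ 1, so inverse 5.
N/59 = 12728; 12728 ≡ 43 (mod 59); 43·11 ≡ 1, so inverse 11.
N/43 = 17464; 17464 ≡ 6 (mod 43); 6·36 ≡ 1, so inverse 36.
k ≡ 33·20296·13 + 3·93869·5 + 46·12728·11 + 31·17464·36 = 36045211.
36045211 mod 750952 = 750467.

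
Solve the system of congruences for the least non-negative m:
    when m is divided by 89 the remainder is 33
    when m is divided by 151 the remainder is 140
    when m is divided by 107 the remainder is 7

842418

The moduli are pairwise coprime; N = 89·151·107 = 1437973.
N/89 = 16157; 16157 ≡ 48 (mod 89); 48·13 ≡ 1, so inverse 13.
N/151 = 9523; 9523 ≡ 10 (mod 151); 10·136 ≡ 1, so inverse 136.
N/107 = 13439; 13439 ≡ 64 (mod 107); 64·102 ≡ 1, so inverse 102.
m ≡ 33·16157·13 + 140·9523·136 + 7·13439·102 = 197844719.
197844719 mod 1437973 = 842418.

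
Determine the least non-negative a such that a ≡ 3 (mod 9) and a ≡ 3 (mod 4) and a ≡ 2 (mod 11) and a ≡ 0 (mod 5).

255

The moduli are pairwise coprime; N = 9·4·11·5 = 1980.
N/9 = 220; 220 ≡ 4 (mod 9); 4·7 ≡ 1, so inverse 7.
N/4 = 495; 495 ≡ 3 (mod 4); 3·3 ≡ 1, so inverse 3.
N/11 = 180; 180 ≡ 4 (mod 11); 4·3 ≡ 1, so inverse 3.
N/5 = 396; 396 ≡ 1 (mod 5), inverse 1.
a ≡ 3·220·7 + 3·495·3 + 2·180·3 + 0·396·1 = 10155.
10155 mod 1980 = 255.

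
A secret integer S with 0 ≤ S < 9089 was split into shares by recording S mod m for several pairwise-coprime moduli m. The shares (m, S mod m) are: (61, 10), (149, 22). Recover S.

7025

From S ≡ 10 (mod 61) write S = 10 + 61t. Substituting into S ≡ 22 (mod 149) gives 61t ≡ 12 (mod 149), and since 61⁻¹ ≡ 22 (mod 149), t ≡ 115. Hence S ≡ 10 + 61·115 = 7025 (mod 9089).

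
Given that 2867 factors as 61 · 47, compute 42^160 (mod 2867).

Mod 61: 42 ≡ 42; by Fermat, exponent reduces to 160 mod 60 = 40; 42^40 ≡ 47 (mod 61).
Mod 47: 42 ≡ 42; by Fermat, exponent reduces to 160 mod 46 = 22; 42^22 ≡ 28 (mod 47).
Combine by CRT: x ≡ 47 (mod 61), x ≡ 28 (mod 47) ⇒ x ≡ 169 (mod 2867).

169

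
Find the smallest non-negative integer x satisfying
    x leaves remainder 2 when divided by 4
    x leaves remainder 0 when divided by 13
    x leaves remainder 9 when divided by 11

The moduli are pairwise coprime; N = 4·13·11 = 572.
N/4 = 143; 143 ≡ 3 (mod 4); 3·3 ≡ 1, so inverse 3.
N/13 = 44; 44 ≡ 5 (mod 13); 5·8 ≡ 1, so inverse 8.
N/11 = 52; 52 ≡ 8 (mod 11); 8·7 ≡ 1, so inverse 7.
x ≡ 2·143·3 + 0·44·8 + 9·52·7 = 4134.
4134 mod 572 = 130.

130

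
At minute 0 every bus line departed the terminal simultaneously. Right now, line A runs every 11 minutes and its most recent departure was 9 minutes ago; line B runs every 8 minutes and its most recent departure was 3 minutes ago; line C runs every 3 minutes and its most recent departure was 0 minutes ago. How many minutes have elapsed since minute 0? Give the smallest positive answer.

75

From t ≡ 9 (mod 11) write t = 9 + 11s. Substituting into t ≡ 3 (mod 8) gives 11s ≡ 2 (mod 8), and since 3⁻¹ ≡ 3 (mod 8), s ≡ 6. Hence t ≡ 9 + 11·6 = 75 (mod 88).
From t ≡ 75 (mod 88) write t = 75 + 88s. Substituting into t ≡ 0 (mod 3) gives 88s ≡ 0 (mod 3), and since 1⁻¹ ≡ 1 (mod 3), s ≡ 0. Hence t ≡ 75 + 88·0 = 75 (mod 264).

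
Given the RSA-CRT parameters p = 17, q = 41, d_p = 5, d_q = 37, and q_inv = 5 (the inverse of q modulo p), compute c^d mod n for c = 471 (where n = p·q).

156

m₁ = c^(d_p) mod p: c ≡ 12 (mod 17), and 12^5 mod 17 = 3.
m₂ = c^(d_q) mod q: c ≡ 20 (mod 41), and 20^37 mod 41 = 33.
h = q_inv·(m₁ − m₂) mod p = 5·(3 − 33) mod 17 = 3.
m = m₂ + h·q = 33 + 3·41 = 156.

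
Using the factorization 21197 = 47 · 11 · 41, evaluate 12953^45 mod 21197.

14189

Mod 47: 12953 ≡ 28; 28^45 ≡ 42 (mod 47).
Mod 11: 12953 ≡ 6; by Fermat, exponent reduces to 45 mod 10 = 5; 6^5 ≡ 10 (mod 11).
Mod 41: 12953 ≡ 38; by Fermat, exponent reduces to 45 mod 40 = 5; 38^5 ≡ 3 (mod 41).
Combine by CRT: x ≡ 42 (mod 47), x ≡ 10 (mod 11), x ≡ 3 (mod 41) ⇒ x ≡ 14189 (mod 21197).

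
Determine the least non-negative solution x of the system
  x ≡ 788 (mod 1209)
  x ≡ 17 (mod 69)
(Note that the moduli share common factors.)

Combine the congruences pairwise.
gcd(1209, 69) = 3 and 3 | (17 − 788), so the pair is consistent; merging gives x ≡ 18923 (mod 27807), where 27807 = lcm(1209, 69).
The solution is unique modulo lcm(1209, 69) = 27807.

18923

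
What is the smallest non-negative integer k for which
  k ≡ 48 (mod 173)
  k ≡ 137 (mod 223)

From k ≡ 48 (mod 173) write k = 48 + 173t. Substituting into k ≡ 137 (mod 223) gives 173t ≡ 89 (mod 223), and since 173⁻¹ ≡ 165 (mod 223), t ≡ 190. Hence k ≡ 48 + 173·190 = 32918 (mod 38579).

32918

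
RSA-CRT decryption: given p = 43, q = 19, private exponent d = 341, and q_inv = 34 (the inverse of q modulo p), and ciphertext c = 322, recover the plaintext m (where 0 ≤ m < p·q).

778

d_p = d mod (p−1) = 341 mod 42 = 5; d_q = d mod (q−1) = 17.
m₁ = c^(d_p) mod p: c ≡ 21 (mod 43), and 21^5 mod 43 = 4.
m₂ = c^(d_q) mod q: c ≡ 18 (mod 19), and 18^17 mod 19 = 18.
h = q_inv·(m₁ − m₂) mod p = 34·(4 − 18) mod 43 = 40.
m = m₂ + h·q = 18 + 40·19 = 778.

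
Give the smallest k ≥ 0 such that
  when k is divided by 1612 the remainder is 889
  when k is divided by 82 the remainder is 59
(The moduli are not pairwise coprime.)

25069

Combine the congruences pairwise.
gcd(1612, 82) = 2 and 2 | (59 − 889), so the pair is consistent; merging gives k ≡ 25069 (mod 66092), where 66092 = lcm(1612, 82).
The solution is unique modulo lcm(1612, 82) = 66092.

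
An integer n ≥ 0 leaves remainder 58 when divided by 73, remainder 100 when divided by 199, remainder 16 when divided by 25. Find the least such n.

295416

From n ≡ 58 (mod 73) write n = 58 + 73t. Substituting into n ≡ 100 (mod 199) gives 73t ≡ 42 (mod 199), and since 73⁻¹ ≡ 30 (mod 199), t ≡ 66. Hence n ≡ 58 + 73·66 = 4876 (mod 14527).
From n ≡ 4876 (mod 14527) write n = 4876 + 14527t. Substituting into n ≡ 16 (mod 25) gives 14527t ≡ 15 (mod 25), and since 2⁻¹ ≡ 13 (mod 25), t ≡ 20. Hence n ≡ 4876 + 14527·20 = 295416 (mod 363175).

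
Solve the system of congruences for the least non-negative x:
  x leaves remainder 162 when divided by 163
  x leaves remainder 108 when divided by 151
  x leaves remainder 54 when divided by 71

The moduli are pairwise coprime; N = 163·151·71 = 1747523.
N/163 = 10721; 10721 ≡ 126 (mod 163); 126·22 ≡ 1, so inverse 22.
N/151 = 11573; 11573 ≡ 97 (mod 151); 97·137 ≡ 1, so inverse 137.
N/71 = 24613; 24613 ≡ 47 (mod 71); 47·68 ≡ 1, so inverse 68.
x ≡ 162·10721·22 + 108·11573·137 + 54·24613·68 = 299822688.
299822688 mod 1747523 = 996255.

996255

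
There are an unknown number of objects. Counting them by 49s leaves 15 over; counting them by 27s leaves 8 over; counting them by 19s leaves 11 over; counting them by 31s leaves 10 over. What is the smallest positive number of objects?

The moduli are pairwise coprime; M = 49·27·19·31 = 779247.
M/49 = 15903; 15903 ≡ 27 (mod 49); 27·20 ≡ 1, so inverse 20.
M/27 = 28861; 28861 ≡ 25 (mod 27); 25·13 ≡ 1, so inverse 13.
M/19 = 41013; 41013 ≡ 11 (mod 19); 11·7 ≡ 1, so inverse 7.
M/31 = 25137; 25137 ≡ 27 (mod 31); 27·23 ≡ 1, so inverse 23.
N ≡ 15·15903·20 + 8·28861·13 + 11·41013·7 + 10·25137·23 = 16711955.
16711955 mod 779247 = 347768.

347768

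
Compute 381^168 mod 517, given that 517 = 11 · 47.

130

Mod 11: 381 ≡ 7; by Fermat, exponent reduces to 168 mod 10 = 8; 7^8 ≡ 9 (mod 11).
Mod 47: 381 ≡ 5; by Fermat, exponent reduces to 168 mod 46 = 30; 5^30 ≡ 36 (mod 47).
Combine by CRT: x ≡ 9 (mod 11), x ≡ 36 (mod 47) ⇒ x ≡ 130 (mod 517).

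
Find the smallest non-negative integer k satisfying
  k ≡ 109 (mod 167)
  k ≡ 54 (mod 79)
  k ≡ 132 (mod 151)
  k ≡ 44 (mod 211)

From k ≡ 109 (mod 167) write k = 109 + 167t. Substituting into k ≡ 54 (mod 79) gives 167t ≡ 24 (mod 79), and since 9⁻¹ ≡ 44 (mod 79), t ≡ 29. Hence k ≡ 109 + 167·29 = 4952 (mod 13193).
From k ≡ 4952 (mod 13193) write k = 4952 + 13193t. Substituting into k ≡ 132 (mod 151) gives 13193t ≡ 12 (mod 151), and since 56⁻¹ ≡ 89 (mod 151), t ≡ 11. Hence k ≡ 4952 + 13193·11 = 150075 (mod 1992143).
From k ≡ 150075 (mod 1992143) write k = 150075 + 1992143t. Substituting into k ≡ 44 (mod 211) gives 1992143t ≡ 201 (mod 211), and since 92⁻¹ ≡ 39 (mod 211), t ≡ 32. Hence k ≡ 150075 + 1992143·32 = 63898651 (mod 420342173).

63898651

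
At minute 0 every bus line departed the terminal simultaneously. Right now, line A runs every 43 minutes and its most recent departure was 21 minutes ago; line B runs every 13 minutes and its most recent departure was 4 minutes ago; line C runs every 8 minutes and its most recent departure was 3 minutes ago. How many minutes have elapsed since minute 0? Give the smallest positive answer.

The moduli are pairwise coprime; N = 43·13·8 = 4472.
N/43 = 104; 104 ≡ 18 (mod 43); 18·12 ≡ 1, so inverse 12.
N/13 = 344; 344 ≡ 6 (mod 13); 6·11 ≡ 1, so inverse 11.
N/8 = 559; 559 ≡ 7 (mod 8); 7·7 ≡ 1, so inverse 7.
t ≡ 21·104·12 + 4·344·11 + 3·559·7 = 53083.
53083 mod 4472 = 3891.

3891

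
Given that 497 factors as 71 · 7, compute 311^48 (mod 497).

Mod 71: 311 ≡ 27; 27^48 ≡ 10 (mod 71).
Mod 7: 311 ≡ 3; since 6 | 48, by Fermat 3^48 ≡ 1 (mod 7).
Combine by CRT: x ≡ 10 (mod 71), x ≡ 1 (mod 7) ⇒ x ≡ 365 (mod 497).

365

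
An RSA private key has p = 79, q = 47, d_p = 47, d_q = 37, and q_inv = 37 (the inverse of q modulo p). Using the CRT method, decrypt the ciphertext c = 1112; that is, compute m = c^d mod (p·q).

2689

m₁ = c^(d_p) mod p: c ≡ 6 (mod 79), and 6^47 mod 79 = 3.
m₂ = c^(d_q) mod q: c ≡ 31 (mod 47), and 31^37 mod 47 = 10.
h = q_inv·(m₁ − m₂) mod p = 37·(3 − 10) mod 79 = 57.
m = m₂ + h·q = 10 + 57·47 = 2689.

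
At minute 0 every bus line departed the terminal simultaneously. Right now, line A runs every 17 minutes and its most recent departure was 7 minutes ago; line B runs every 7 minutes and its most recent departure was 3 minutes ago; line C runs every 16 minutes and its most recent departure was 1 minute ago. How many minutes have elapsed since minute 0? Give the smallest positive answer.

The moduli are pairwise coprime; N = 17·7·16 = 1904.
N/17 = 112; 112 ≡ 10 (mod 17); 10·12 ≡ 1, so inverse 12.
N/7 = 272; 272 ≡ 6 (mod 7); 6·6 ≡ 1, so inverse 6.
N/16 = 119; 119 ≡ 7 (mod 16); 7·7 ≡ 1, so inverse 7.
t ≡ 7·112·12 + 3·272·6 + 1·119·7 = 15137.
15137 mod 1904 = 1809.

1809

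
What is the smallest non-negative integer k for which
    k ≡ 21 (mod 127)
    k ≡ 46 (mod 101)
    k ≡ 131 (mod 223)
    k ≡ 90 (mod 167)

169940626

The moduli are pairwise coprime; N = 127·101·223·167 = 477690307.
N/127 = 3761341; 3761341 ≡ 109 (mod 127); 109·7 ≡ 1, so inverse 7.
N/101 = 4729607; 4729607 ≡ 80 (mod 101); 80·24 ≡ 1, so inverse 24.
N/223 = 2142109; 2142109 ≡ 194 (mod 223); 194·123 ≡ 1, so inverse 123.
N/167 = 2860421; 2860421 ≡ 45 (mod 167); 45·26 ≡ 1, so inverse 26.
k ≡ 21·3761341·7 + 46·4729607·24 + 131·2142109·123 + 90·2860421·26 = 46983590712.
46983590712 mod 477690307 = 169940626.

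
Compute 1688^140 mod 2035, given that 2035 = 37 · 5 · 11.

1321

Mod 37: 1688 ≡ 23; by Fermat, exponent reduces to 140 mod 36 = 32; 23^32 ≡ 26 (mod 37).
Mod 5: 1688 ≡ 3; since 4 | 140, by Fermat 3^140 ≡ 1 (mod 5).
Mod 11: 1688 ≡ 5; since 10 | 140, by Fermat 5^140 ≡ 1 (mod 11).
Combine by CRT: x ≡ 26 (mod 37), x ≡ 1 (mod 5), x ≡ 1 (mod 11) ⇒ x ≡ 1321 (mod 2035).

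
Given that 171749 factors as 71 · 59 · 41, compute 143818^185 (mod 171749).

91265

Mod 71: 143818 ≡ 43; by Fermat, exponent reduces to 185 mod 70 = 45; 43^45 ≡ 30 (mod 71).
Mod 59: 143818 ≡ 35; by Fermat, exponent reduces to 185 mod 58 = 11; 35^11 ≡ 51 (mod 59).
Mod 41: 143818 ≡ 31; by Fermat, exponent reduces to 185 mod 40 = 25; 31^25 ≡ 40 (mod 41).
Combine by CRT: x ≡ 30 (mod 71), x ≡ 51 (mod 59), x ≡ 40 (mod 41) ⇒ x ≡ 91265 (mod 171749).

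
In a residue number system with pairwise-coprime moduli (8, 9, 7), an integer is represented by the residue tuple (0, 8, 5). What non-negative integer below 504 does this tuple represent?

The moduli are pairwise coprime; N = 8·9·7 = 504.
N/8 = 63; 63 ≡ 7 (mod 8); 7·7 ≡ 1, so inverse 7.
N/9 = 56; 56 ≡ 2 (mod 9); 2·5 ≡ 1, so inverse 5.
N/7 = 72; 72 ≡ 2 (mod 7); 2·4 ≡ 1, so inverse 4.
x ≡ 0·63·7 + 8·56·5 + 5·72·4 = 3680.
3680 mod 504 = 152.

152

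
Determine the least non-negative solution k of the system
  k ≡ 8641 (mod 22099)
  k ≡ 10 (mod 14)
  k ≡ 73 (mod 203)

1003096

Combine the congruences pairwise.
gcd(22099, 14) = 7 and 7 | (10 − 8641), so the pair is consistent; merging gives k ≡ 30740 (mod 44198), where 44198 = lcm(22099, 14).
gcd(44198, 203) = 7 and 7 | (73 − 30740), so the pair is consistent; merging gives k ≡ 1003096 (mod 1281742), where 1281742 = lcm(44198, 203).
The solution is unique modulo lcm(22099, 14, 203) = 1281742.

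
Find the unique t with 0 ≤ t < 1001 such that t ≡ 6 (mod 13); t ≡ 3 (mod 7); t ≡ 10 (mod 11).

The moduli are pairwise coprime; N = 13·7·11 = 1001.
N/13 = 77; 77 ≡ 12 (mod 13); 12·12 ≡ 1, so inverse 12.
N/7 = 143; 143 ≡ 3 (mod 7); 3·5 ≡ 1, so inverse 5.
N/11 = 91; 91 ≡ 3 (mod 11); 3·4 ≡ 1, so inverse 4.
t ≡ 6·77·12 + 3·143·5 + 10·91·4 = 11329.
11329 mod 1001 = 318.

318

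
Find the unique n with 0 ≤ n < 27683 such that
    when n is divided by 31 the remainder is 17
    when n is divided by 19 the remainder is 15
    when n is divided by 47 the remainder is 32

The moduli are pairwise coprime; M = 31·19·47 = 27683.
M/31 = 893; 893 ≡ 25 (mod 31); 25·5 ≡ 1, so inverse 5.
M/19 = 1457; 1457 ≡ 13 (mod 19); 13·3 ≡ 1, so inverse 3.
M/47 = 589; 589 ≡ 25 (mod 47); 25·32 ≡ 1, so inverse 32.
n ≡ 17·893·5 + 15·1457·3 + 32·589·32 = 744606.
744606 mod 27683 = 24848.

24848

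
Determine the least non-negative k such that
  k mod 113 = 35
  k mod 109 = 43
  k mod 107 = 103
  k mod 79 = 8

The moduli are pairwise coprime; N = 113·109·107·79 = 104115601.
N/113 = 921377; 921377 ≡ 88 (mod 113); 88·9 ≡ 1, so inverse 9.
N/109 = 955189; 955189 ≡ 22 (mod 109); 22·5 ≡ 1, so inverse 5.
N/107 = 973043; 973043 ≡ 92 (mod 107); 92·57 ≡ 1, so inverse 57.
N/79 = 1317919; 1317919 ≡ 41 (mod 79); 41·27 ≡ 1, so inverse 27.
k ≡ 35·921377·9 + 43·955189·5 + 103·973043·57 + 8·1317919·27 = 6493005347.
6493005347 mod 104115601 = 37838085.

37838085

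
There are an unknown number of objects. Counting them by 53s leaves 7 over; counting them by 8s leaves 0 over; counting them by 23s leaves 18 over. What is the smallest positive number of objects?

The moduli are pairwise coprime; M = 53·8·23 = 9752.
M/53 = 184; 184 ≡ 25 (mod 53); 25·17 ≡ 1, so inverse 17.
M/8 = 1219; 1219 ≡ 3 (mod 8); 3·3 ≡ 1, so inverse 3.
M/23 = 424; 424 ≡ 10 (mod 23); 10·7 ≡ 1, so inverse 7.
N ≡ 7·184·17 + 0·1219·3 + 18·424·7 = 75320.
75320 mod 9752 = 7056.

7056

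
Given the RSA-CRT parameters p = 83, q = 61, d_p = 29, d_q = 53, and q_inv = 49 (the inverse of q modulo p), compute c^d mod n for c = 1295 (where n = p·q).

m₁ = c^(d_p) mod p: c ≡ 50 (mod 83), and 50^29 mod 83 = 57.
m₂ = c^(d_q) mod q: c ≡ 14 (mod 61), and 14^53 mod 61 = 48.
h = q_inv·(m₁ − m₂) mod p = 49·(57 − 48) mod 83 = 26.
m = m₂ + h·q = 48 + 26·61 = 1634.

1634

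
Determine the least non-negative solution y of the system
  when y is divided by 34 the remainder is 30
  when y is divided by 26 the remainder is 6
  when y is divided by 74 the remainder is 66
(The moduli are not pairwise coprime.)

gcd(34, 26) = 2 and 2 | (6 − 30), so the pair is consistent; merging gives y ≡ 370 (mod 442), where 442 = lcm(34, 26).
gcd(442, 74) = 2 and 2 | (66 − 370), so the pair is consistent; merging gives y ≡ 2138 (mod 16354), where 16354 = lcm(442, 74).
The solution is unique modulo lcm(34, 26, 74) = 16354.

2138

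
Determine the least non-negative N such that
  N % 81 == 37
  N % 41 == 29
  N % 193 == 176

166735

The moduli are pairwise coprime; M = 81·41·193 = 640953.
M/81 = 7913; 7913 ≡ 56 (mod 81); 56·68 ≡ 1, so inverse 68.
M/41 = 15633; 15633 ≡ 12 (mod 41); 12·24 ≡ 1, so inverse 24.
M/193 = 3321; 3321 ≡ 40 (mod 193); 40·111 ≡ 1, so inverse 111.
N ≡ 37·7913·68 + 29·15633·24 + 176·3321·111 = 95668732.
95668732 mod 640953 = 166735.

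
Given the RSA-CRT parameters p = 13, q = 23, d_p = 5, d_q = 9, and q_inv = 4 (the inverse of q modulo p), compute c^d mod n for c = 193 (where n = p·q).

163

m₁ = c^(d_p) mod p: c ≡ 11 (mod 13), and 11^5 mod 13 = 7.
m₂ = c^(d_q) mod q: c ≡ 9 (mod 23), and 9^9 mod 23 = 2.
h = q_inv·(m₁ − m₂) mod p = 4·(7 − 2) mod 13 = 7.
m = m₂ + h·q = 2 + 7·23 = 163.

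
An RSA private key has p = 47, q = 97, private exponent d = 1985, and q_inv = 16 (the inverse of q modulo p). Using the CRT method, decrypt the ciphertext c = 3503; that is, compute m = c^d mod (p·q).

967

d_p = d mod (p−1) = 1985 mod 46 = 7; d_q = d mod (q−1) = 65.
m₁ = c^(d_p) mod p: c ≡ 25 (mod 47), and 25^7 mod 47 = 27.
m₂ = c^(d_q) mod q: c ≡ 11 (mod 97), and 11^65 mod 97 = 94.
h = q_inv·(m₁ − m₂) mod p = 16·(27 − 94) mod 47 = 9.
m = m₂ + h·q = 94 + 9·97 = 967.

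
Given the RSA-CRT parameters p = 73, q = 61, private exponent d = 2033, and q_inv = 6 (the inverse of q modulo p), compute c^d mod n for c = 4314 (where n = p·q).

d_p = d mod (p−1) = 2033 mod 72 = 17; d_q = d mod (q−1) = 53.
m₁ = c^(d_p) mod p: c ≡ 7 (mod 73), and 7^17 mod 73 = 56.
m₂ = c^(d_q) mod q: c ≡ 44 (mod 61), and 44^53 mod 61 = 2.
h = q_inv·(m₁ − m₂) mod p = 6·(56 − 2) mod 73 = 32.
m = m₂ + h·q = 2 + 32·61 = 1954.

1954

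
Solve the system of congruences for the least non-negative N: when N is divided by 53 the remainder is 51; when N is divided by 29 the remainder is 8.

1429

From N ≡ 51 (mod 53) write N = 51 + 53t. Substituting into N ≡ 8 (mod 29) gives 53t ≡ 15 (mod 29), and since 24⁻¹ ≡ 23 (mod 29), t ≡ 26. Hence N ≡ 51 + 53·26 = 1429 (mod 1537).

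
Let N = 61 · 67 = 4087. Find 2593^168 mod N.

375

Mod 61: 2593 ≡ 31; by Fermat, exponent reduces to 168 mod 60 = 48; 31^48 ≡ 9 (mod 61).
Mod 67: 2593 ≡ 47; by Fermat, exponent reduces to 168 mod 66 = 36; 47^36 ≡ 40 (mod 67).
Combine by CRT: x ≡ 9 (mod 61), x ≡ 40 (mod 67) ⇒ x ≡ 375 (mod 4087).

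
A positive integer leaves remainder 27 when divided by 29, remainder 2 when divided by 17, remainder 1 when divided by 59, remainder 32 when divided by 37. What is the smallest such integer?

From a ≡ 27 (mod 29) write a = 27 + 29t. Substituting into a ≡ 2 (mod 17) gives 29t ≡ 9 (mod 17), and since 12⁻¹ ≡ 10 (mod 17), t ≡ 5. Hence a ≡ 27 + 29·5 = 172 (mod 493).
From a ≡ 172 (mod 493) write a = 172 + 493t. Substituting into a ≡ 1 (mod 59) gives 493t ≡ 6 (mod 59), and since 21⁻¹ ≡ 45 (mod 59), t ≡ 34. Hence a ≡ 172 + 493·34 = 16934 (mod 29087).
From a ≡ 16934 (mod 29087) write a = 16934 + 29087t. Substituting into a ≡ 32 (mod 37) gives 29087t ≡ 7 (mod 37), and since 5⁻¹ ≡ 15 (mod 37), t ≡ 31. Hence a ≡ 16934 + 29087·31 = 918631 (mod 1076219).

918631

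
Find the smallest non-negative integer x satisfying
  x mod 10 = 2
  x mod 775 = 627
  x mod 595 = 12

144002

gcd(10, 775) = 5 and 5 | (627 − 2), so the pair is consistent; merging gives x ≡ 1402 (mod 1550), where 1550 = lcm(10, 775).
gcd(1550, 595) = 5 and 5 | (12 − 1402), so the pair is consistent; merging gives x ≡ 144002 (mod 184450), where 184450 = lcm(1550, 595).
The solution is unique modulo lcm(10, 775, 595) = 184450.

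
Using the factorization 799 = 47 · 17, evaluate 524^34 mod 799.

553

Mod 47: 524 ≡ 7; 7^34 ≡ 36 (mod 47).
Mod 17: 524 ≡ 14; by Fermat, exponent reduces to 34 mod 16 = 2; 14^2 ≡ 9 (mod 17).
Combine by CRT: x ≡ 36 (mod 47), x ≡ 9 (mod 17) ⇒ x ≡ 553 (mod 799).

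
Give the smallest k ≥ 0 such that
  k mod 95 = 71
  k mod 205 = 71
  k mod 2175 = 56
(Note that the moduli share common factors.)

596006

gcd(95, 205) = 5 and 5 | (71 − 71), so the pair is consistent; merging gives k ≡ 71 (mod 3895), where 3895 = lcm(95, 205).
gcd(3895, 2175) = 5 and 5 | (56 − 71), so the pair is consistent; merging gives k ≡ 596006 (mod 1694325), where 1694325 = lcm(3895, 2175).
The solution is unique modulo lcm(95, 205, 2175) = 1694325.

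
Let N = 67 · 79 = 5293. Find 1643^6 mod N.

1566

Mod 67: 1643 ≡ 35; 35^6 ≡ 25 (mod 67).
Mod 79: 1643 ≡ 63; 63^6 ≡ 65 (mod 79).
Combine by CRT: x ≡ 25 (mod 67), x ≡ 65 (mod 79) ⇒ x ≡ 1566 (mod 5293).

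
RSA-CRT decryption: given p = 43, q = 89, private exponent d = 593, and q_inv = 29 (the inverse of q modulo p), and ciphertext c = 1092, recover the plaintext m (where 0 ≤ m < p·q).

d_p = d mod (p−1) = 593 mod 42 = 5; d_q = d mod (q−1) = 65.
m₁ = c^(d_p) mod p: c ≡ 17 (mod 43), and 17^5 mod 43 = 40.
m₂ = c^(d_q) mod q: c ≡ 24 (mod 89), and 24^65 mod 89 = 6.
h = q_inv·(m₁ − m₂) mod p = 29·(40 − 6) mod 43 = 40.
m = m₂ + h·q = 6 + 40·89 = 3566.

3566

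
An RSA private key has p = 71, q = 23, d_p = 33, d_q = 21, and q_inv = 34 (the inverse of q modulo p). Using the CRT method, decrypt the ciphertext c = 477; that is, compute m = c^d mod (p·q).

893

m₁ = c^(d_p) mod p: c ≡ 51 (mod 71), and 51^33 mod 71 = 41.
m₂ = c^(d_q) mod q: c ≡ 17 (mod 23), and 17^21 mod 23 = 19.
h = q_inv·(m₁ − m₂) mod p = 34·(41 − 19) mod 71 = 38.
m = m₂ + h·q = 19 + 38·23 = 893.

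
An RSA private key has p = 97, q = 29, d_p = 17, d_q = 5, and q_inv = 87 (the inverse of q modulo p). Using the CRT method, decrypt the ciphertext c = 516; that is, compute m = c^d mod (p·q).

1794

m₁ = c^(d_p) mod p: c ≡ 31 (mod 97), and 31^17 mod 97 = 48.
m₂ = c^(d_q) mod q: c ≡ 23 (mod 29), and 23^5 mod 29 = 25.
h = q_inv·(m₁ − m₂) mod p = 87·(48 − 25) mod 97 = 61.
m = m₂ + h·q = 25 + 61·29 = 1794.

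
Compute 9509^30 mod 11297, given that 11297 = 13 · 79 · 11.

1013

Mod 13: 9509 ≡ 6; by Fermat, exponent reduces to 30 mod 12 = 6; 6^6 ≡ 12 (mod 13).
Mod 79: 9509 ≡ 29; 29^30 ≡ 65 (mod 79).
Mod 11: 9509 ≡ 5; since 10 | 30, by Fermat 5^30 ≡ 1 (mod 11).
Combine by CRT: x ≡ 12 (mod 13), x ≡ 65 (mod 79), x ≡ 1 (mod 11) ⇒ x ≡ 1013 (mod 11297).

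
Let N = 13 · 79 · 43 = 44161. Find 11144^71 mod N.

Mod 13: 11144 ≡ 3; by Fermat, exponent reduces to 71 mod 12 = 11; 3^11 ≡ 9 (mod 13).
Mod 79: 11144 ≡ 5; 5^71 ≡ 13 (mod 79).
Mod 43: 11144 ≡ 7; by Fermat, exponent reduces to 71 mod 42 = 29; 7^29 ≡ 37 (mod 43).
Combine by CRT: x ≡ 9 (mod 13), x ≡ 13 (mod 79), x ≡ 37 (mod 43) ⇒ x ≡ 18183 (mod 44161).

18183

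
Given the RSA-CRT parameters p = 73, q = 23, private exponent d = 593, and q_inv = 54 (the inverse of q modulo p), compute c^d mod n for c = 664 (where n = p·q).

d_p = d mod (p−1) = 593 mod 72 = 17; d_q = d mod (q−1) = 21.
m₁ = c^(d_p) mod p: c ≡ 7 (mod 73), and 7^17 mod 73 = 56.
m₂ = c^(d_q) mod q: c ≡ 20 (mod 23), and 20^21 mod 23 = 15.
h = q_inv·(m₁ − m₂) mod p = 54·(56 − 15) mod 73 = 24.
m = m₂ + h·q = 15 + 24·23 = 567.

567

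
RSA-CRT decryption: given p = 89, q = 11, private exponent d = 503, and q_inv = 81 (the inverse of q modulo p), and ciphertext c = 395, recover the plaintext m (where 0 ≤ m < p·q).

714

d_p = d mod (p−1) = 503 mod 88 = 63; d_q = d mod (q−1) = 3.
m₁ = c^(d_p) mod p: c ≡ 39 (mod 89), and 39^63 mod 89 = 2.
m₂ = c^(d_q) mod q: c ≡ 10 (mod 11), and 10^3 mod 11 = 10.
h = q_inv·(m₁ − m₂) mod p = 81·(2 − 10) mod 89 = 64.
m = m₂ + h·q = 10 + 64·11 = 714.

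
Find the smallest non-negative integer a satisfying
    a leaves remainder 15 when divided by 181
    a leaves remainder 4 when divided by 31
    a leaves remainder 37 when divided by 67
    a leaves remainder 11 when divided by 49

From a ≡ 15 (mod 181) write a = 15 + 181t. Substituting into a ≡ 4 (mod 31) gives 181t ≡ 20 (mod 31), and since 26⁻¹ ≡ 6 (mod 31), t ≡ 27. Hence a ≡ 15 + 181·27 = 4902 (mod 5611).
From a ≡ 4902 (mod 5611) write a = 4902 + 5611t. Substituting into a ≡ 37 (mod 67) gives 5611t ≡ 26 (mod 67), and since 50⁻¹ ≡ 63 (mod 67), t ≡ 30. Hence a ≡ 4902 + 5611·30 = 173232 (mod 375937).
From a ≡ 173232 (mod 375937) write a = 173232 + 375937t. Substituting into a ≡ 11 (mod 49) gives 375937t ≡ 43 (mod 49), and since 9⁻¹ ≡ 11 (mod 49), t ≡ 32. Hence a ≡ 173232 + 375937·32 = 12203216 (mod 18420913).

12203216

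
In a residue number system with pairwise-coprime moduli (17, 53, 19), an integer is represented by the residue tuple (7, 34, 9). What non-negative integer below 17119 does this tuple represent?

The moduli are pairwise coprime; N = 17·53·19 = 17119.
N/17 = 1007; 1007 ≡ 4 (mod 17); 4·13 ≡ 1, so inverse 13.
N/53 = 323; 323 ≡ 5 (mod 53); 5·32 ≡ 1, so inverse 32.
N/19 = 901; 901 ≡ 8 (mod 19); 8·12 ≡ 1, so inverse 12.
x ≡ 7·1007·13 + 34·323·32 + 9·901·12 = 540369.
540369 mod 17119 = 9680.

9680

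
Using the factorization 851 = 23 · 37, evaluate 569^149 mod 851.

103

Mod 23: 569 ≡ 17; by Fermat, exponent reduces to 149 mod 22 = 17; 17^17 ≡ 11 (mod 23).
Mod 37: 569 ≡ 14; by Fermat, exponent reduces to 149 mod 36 = 5; 14^5 ≡ 29 (mod 37).
Combine by CRT: x ≡ 11 (mod 23), x ≡ 29 (mod 37) ⇒ x ≡ 103 (mod 851).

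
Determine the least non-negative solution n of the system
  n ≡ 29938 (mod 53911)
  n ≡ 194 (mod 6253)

137760

gcd(53911, 6253) = 169 and 169 | (194 − 29938), so the pair is consistent; merging gives n ≡ 137760 (mod 1994707), where 1994707 = lcm(53911, 6253).
The solution is unique modulo lcm(53911, 6253) = 1994707.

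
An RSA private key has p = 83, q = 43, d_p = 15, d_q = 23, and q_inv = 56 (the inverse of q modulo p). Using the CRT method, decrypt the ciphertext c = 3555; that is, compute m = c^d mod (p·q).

2685

m₁ = c^(d_p) mod p: c ≡ 69 (mod 83), and 69^15 mod 83 = 29.
m₂ = c^(d_q) mod q: c ≡ 29 (mod 43), and 29^23 mod 43 = 19.
h = q_inv·(m₁ − m₂) mod p = 56·(29 − 19) mod 83 = 62.
m = m₂ + h·q = 19 + 62·43 = 2685.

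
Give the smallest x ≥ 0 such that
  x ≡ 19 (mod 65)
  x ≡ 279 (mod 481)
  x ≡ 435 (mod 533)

57999

gcd(65, 481) = 13 and 13 | (279 − 19), so the pair is consistent; merging gives x ≡ 279 (mod 2405), where 2405 = lcm(65, 481).
gcd(2405, 533) = 13 and 13 | (435 − 279), so the pair is consistent; merging gives x ≡ 57999 (mod 98605), where 98605 = lcm(2405, 533).
The solution is unique modulo lcm(65, 481, 533) = 98605.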